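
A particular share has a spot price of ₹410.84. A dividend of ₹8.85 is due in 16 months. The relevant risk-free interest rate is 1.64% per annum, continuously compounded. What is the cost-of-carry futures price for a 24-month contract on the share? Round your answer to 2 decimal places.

₹415.59

PV(dividends) I = 8.85·e^(−0.0164·16/12)
I = 8.6586
F = (S − I)·e^(rT) = (410.84 − 8.6586) · e^(0.0164·24/12)
= 402.1814 · e^0.032800 = 402.1814 × 1.033344 = ₹415.59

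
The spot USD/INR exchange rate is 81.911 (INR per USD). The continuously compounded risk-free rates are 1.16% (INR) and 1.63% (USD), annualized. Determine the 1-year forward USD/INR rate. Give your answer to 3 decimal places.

F = S·e^((r_INR − r_USD)T) = 81.911 · e^((0.0116 − 0.0163) × 1)
= 81.911 · e^-0.004700 = 81.911 × 0.995311
F = 81.527 INR per USD

81.527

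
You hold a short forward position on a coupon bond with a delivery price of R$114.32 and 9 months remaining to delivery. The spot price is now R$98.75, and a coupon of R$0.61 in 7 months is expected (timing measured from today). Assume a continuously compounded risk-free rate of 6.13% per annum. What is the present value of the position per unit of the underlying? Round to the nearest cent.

PV(remaining coupons) I = 0.61·e^(−0.0613·7/12) = 0.5886
Current forward F = (S − I)·e^(rT) = (98.75 − 0.5886)·e^(0.0613·9/12) = 98.1614 × 1.047048 = 102.7797
Value (long) = (F − K)·e^(−rT) = (102.7797 − 114.32) × 0.955066 = -11.0217
Short position value = −(long value) = R$11.02

R$11.02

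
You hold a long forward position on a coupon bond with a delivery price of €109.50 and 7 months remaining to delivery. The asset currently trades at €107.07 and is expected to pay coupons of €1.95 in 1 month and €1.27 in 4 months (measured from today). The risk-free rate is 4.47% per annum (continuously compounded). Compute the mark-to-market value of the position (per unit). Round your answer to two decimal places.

PV(remaining coupons) I = 1.95·e^(−0.0447·1/12) + 1.27·e^(−0.0447·4/12) = 3.1940
Current forward F = (S − I)·e^(rT) = (107.07 − 3.1940)·e^(0.0447·7/12) = 103.8760 × 1.026418 = 106.6202
Value (long) = (F − K)·e^(−rT) = (106.6202 − 109.50) × 0.974262 = -2.8057
Value = -€2.81

-€2.81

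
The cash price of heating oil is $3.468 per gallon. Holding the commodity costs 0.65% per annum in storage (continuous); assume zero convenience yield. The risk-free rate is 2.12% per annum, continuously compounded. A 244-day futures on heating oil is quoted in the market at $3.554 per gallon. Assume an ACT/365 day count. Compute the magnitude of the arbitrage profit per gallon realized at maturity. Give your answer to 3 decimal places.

Fair futures: F* = S·e^(carry·T), with carry = (r + u) = 0.0212 + 0.0065 = 0.0277
F* = 3.468 · e^(0.0277 × 244/365) = 3.468 · e^0.018517 = 3.468 × 1.018690 = $3.5328
Market $3.554 > fair $3.5328: forward overpriced → cash-and-carry (buy spot, short the forward).
At maturity, profit = |F_mkt − F*| = |3.554 − 3.5328| = $0.021 per gallon

$0.021 per gallon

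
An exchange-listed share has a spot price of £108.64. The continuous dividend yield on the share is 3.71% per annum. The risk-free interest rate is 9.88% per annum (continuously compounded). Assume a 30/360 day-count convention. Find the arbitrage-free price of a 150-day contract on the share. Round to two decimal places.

F = S·e^((r − q)T) = 108.64 · e^((0.0988 − 0.0371) × 150/360)
= 108.64 · e^0.025708 = 108.64 × 1.026041
F = £111.47

£111.47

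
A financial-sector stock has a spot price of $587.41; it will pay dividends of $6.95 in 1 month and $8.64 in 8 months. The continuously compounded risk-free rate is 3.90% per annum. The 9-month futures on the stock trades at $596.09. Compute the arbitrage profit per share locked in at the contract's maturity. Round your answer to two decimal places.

$7.05 per share

PV(dividends) I = 6.95·e^(−0.0390·1/12) + 8.64·e^(−0.0390·8/12) = 15.3457
Fair futures F* = (S − I)·e^(rT) = (587.41 − 15.3457)·e^0.029250 = 572.0643 × 1.029682 = 589.0443
Market $596.09 > fair 589.0443: forward overpriced → cash-and-carry (borrow at r, buy the stock and collect the dividends, short the forward).
Profit at T = |F_mkt − F*| = |596.09 − 589.0443| = $7.05 per share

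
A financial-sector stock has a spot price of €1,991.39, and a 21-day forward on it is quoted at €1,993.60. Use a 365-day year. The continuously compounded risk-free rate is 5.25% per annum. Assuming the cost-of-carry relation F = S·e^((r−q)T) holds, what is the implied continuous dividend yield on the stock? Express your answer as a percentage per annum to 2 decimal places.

3.32%

From F = S·e^((r−q)T): (r − q) = ln(F/S)/T
ln(1993.60/1991.39) = ln(1.001110) = 0.001109
(r − q) = 0.001109 / (21/365) = 0.019275
q = r − ln(F/S)/T = 0.0525 − 0.019275 = 0.033225
q = 3.32%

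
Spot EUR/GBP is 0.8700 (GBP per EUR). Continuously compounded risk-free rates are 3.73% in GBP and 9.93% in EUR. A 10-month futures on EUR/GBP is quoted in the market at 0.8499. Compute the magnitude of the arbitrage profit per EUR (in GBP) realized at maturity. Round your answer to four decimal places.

Fair futures: F* = S·e^(carry·T), with carry = (r_GBP − r_EUR) = 0.0373 − 0.0993 = -0.0620
F* = 0.8700 · e^(-0.0620 × 10/12) = 0.8700 · e^-0.051667 = 0.8700 × 0.949645 = 0.8262
Market 0.8499 > fair 0.8262: forward overpriced → cash-and-carry (buy spot, short the forward).
At maturity, profit = |F_mkt − F*| = |0.8499 − 0.8262| = 0.0237 per EUR (in GBP)

0.0237 per EUR (in GBP)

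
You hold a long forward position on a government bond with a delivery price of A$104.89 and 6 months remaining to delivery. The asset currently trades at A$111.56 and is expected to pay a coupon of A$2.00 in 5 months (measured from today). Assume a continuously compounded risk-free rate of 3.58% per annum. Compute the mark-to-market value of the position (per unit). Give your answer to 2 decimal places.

A$6.56

PV(remaining coupons) I = 2.00·e^(−0.0358·5/12) = 1.9704
Current forward F = (S − I)·e^(rT) = (111.56 − 1.9704)·e^(0.0358·6/12) = 109.5896 × 1.018061 = 111.5689
Value (long) = (F − K)·e^(−rT) = (111.5689 − 104.89) × 0.982259 = 6.5604
Value = A$6.56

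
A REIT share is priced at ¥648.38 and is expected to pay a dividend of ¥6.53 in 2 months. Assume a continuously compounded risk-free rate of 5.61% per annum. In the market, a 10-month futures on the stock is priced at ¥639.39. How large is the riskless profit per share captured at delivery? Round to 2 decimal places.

¥33.24 per share

PV(dividends) I = 6.53·e^(−0.0561·2/12) = 6.4692
Fair futures F* = (S − I)·e^(rT) = (648.38 − 6.4692)·e^0.046750 = 641.9108 × 1.047860 = 672.6327
Market ¥639.39 < fair 672.6327: forward underpriced → reverse cash-and-carry (short the stock, invest proceeds at r, pay the dividends, go long the forward).
Profit at T = |F_mkt − F*| = |639.39 − 672.6327| = ¥33.24 per share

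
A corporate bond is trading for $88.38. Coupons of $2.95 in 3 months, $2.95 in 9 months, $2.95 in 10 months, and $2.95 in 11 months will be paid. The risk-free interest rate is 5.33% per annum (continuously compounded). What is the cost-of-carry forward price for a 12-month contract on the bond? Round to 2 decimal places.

PV(coupons) I = 2.95·e^(−0.0533·3/12) + 2.95·e^(−0.0533·9/12) + 2.95·e^(−0.0533·10/12) + 2.95·e^(−0.0533·11/12)
I = 2.9110 + 2.8344 + 2.8218 + 2.8093 = 11.3765
F = (S − I)·e^(rT) = (88.38 − 11.3765) · e^(0.0533·12/12)
= 77.0035 · e^0.053300 = 77.0035 × 1.054746 = $81.22

$81.22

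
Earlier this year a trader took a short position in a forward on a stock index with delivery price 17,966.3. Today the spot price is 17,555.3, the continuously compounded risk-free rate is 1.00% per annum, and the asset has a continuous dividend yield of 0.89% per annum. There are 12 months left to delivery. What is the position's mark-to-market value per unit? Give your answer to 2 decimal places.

Current fair forward for the remaining 12 months: F = S·e^((r − q)·T), (r − q) = 0.0100 − 0.0089 = 0.0011
F = 17555.3 · e^(0.0011 × 12/12) = 17555.3 × 1.00110061 = 17574.6215
Value of long forward = (F − K)·e^(−rT) = (17574.6215 − 17966.3) · e^(−0.0100·12/12)
= -391.6785 × 0.99004983 = -387.78
Short position value = −(long value) = 387.78

387.78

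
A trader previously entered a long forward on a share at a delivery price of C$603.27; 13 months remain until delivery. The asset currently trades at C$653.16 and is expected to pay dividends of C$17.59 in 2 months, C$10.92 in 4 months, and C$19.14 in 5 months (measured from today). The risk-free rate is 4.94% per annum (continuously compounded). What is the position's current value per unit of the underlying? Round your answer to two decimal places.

C$34.39

PV(remaining dividends) I = 17.59·e^(−0.0494·2/12) + 10.92·e^(−0.0494·4/12) + 19.14·e^(−0.0494·5/12) = 46.9375
Current forward F = (S − I)·e^(rT) = (653.16 − 46.9375)·e^(0.0494·13/12) = 606.2225 × 1.054975 = 639.5496
Value (long) = (F − K)·e^(−rT) = (639.5496 − 603.27) × 0.947890 = 34.3891
Value = C$34.39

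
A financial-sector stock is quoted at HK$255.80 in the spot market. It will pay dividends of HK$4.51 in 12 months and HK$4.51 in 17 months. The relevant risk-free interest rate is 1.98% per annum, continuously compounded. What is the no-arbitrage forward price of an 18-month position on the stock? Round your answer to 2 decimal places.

HK$254.44

PV(dividends) I = 4.51·e^(−0.0198·12/12) + 4.51·e^(−0.0198·17/12)
I = 4.4216 + 4.3853 = 8.8069
F = (S − I)·e^(rT) = (255.80 − 8.8069) · e^(0.0198·18/12)
= 246.9931 · e^0.029700 = 246.9931 × 1.030145 = HK$254.44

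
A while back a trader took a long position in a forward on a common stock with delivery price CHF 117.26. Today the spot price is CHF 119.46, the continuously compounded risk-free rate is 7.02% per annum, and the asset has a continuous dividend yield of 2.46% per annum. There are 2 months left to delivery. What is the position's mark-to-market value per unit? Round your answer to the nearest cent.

Current fair forward for the remaining 2 months: F = S·e^((r − q)·T), (r − q) = 0.0702 − 0.0246 = 0.0456
F = 119.46 · e^(0.0456 × 2/12) = 119.46 × 1.007629 = 120.3714
Value of long forward = (F − K)·e^(−rT) = (120.3714 − 117.26) · e^(−0.0702·2/12)
= 3.1114 × 0.988368 = 3.08

CHF 3.08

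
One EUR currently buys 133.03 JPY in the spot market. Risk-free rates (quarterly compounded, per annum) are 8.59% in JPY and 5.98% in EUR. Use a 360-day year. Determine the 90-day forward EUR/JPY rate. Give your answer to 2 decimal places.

133.89

By covered interest parity, F = S · (1+r_JPY/4)^(4T) / (1+r_EUR/4)^(4T)
= 133.03 × 1.021475 / 1.014950 = 133.03 × 1.006429
F = 133.89 JPY per EUR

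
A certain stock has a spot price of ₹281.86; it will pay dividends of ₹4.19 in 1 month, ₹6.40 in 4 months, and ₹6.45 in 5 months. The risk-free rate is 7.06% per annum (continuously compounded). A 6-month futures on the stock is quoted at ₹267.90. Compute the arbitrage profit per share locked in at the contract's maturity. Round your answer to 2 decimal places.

₹6.81 per share

PV(dividends) I = 4.19·e^(−0.0706·1/12) + 6.40·e^(−0.0706·4/12) + 6.45·e^(−0.0706·5/12) = 16.6796
Fair futures F* = (S − I)·e^(rT) = (281.86 − 16.6796)·e^0.035300 = 265.1804 × 1.035930 = 274.7083
Market ₹267.90 < fair 274.7083: forward underpriced → reverse cash-and-carry (short the stock, invest proceeds at r, pay the dividends, go long the forward).
Profit at T = |F_mkt − F*| = |267.90 − 274.7083| = ₹6.81 per share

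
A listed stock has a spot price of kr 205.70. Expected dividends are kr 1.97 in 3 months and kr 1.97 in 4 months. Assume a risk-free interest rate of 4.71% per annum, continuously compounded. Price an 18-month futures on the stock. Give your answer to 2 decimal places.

PV(dividends) I = 1.97·e^(−0.0471·3/12) + 1.97·e^(−0.0471·4/12)
I = 1.9469 + 1.9393 = 3.8862
F = (S − I)·e^(rT) = (205.70 − 3.8862) · e^(0.0471·18/12)
= 201.8138 · e^0.070650 = 201.8138 × 1.073206 = kr 216.59

kr 216.59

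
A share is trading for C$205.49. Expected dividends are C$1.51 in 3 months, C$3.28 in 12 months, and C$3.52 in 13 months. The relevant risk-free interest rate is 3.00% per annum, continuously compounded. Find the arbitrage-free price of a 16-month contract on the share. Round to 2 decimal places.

C$205.46

PV(dividends) I = 1.51·e^(−0.0300·3/12) + 3.28·e^(−0.0300·12/12) + 3.52·e^(−0.0300·13/12)
I = 1.4987 + 3.1831 + 3.4074 = 8.0892
F = (S − I)·e^(rT) = (205.49 − 8.0892) · e^(0.0300·16/12)
= 197.4008 · e^0.040000 = 197.4008 × 1.040811 = C$205.46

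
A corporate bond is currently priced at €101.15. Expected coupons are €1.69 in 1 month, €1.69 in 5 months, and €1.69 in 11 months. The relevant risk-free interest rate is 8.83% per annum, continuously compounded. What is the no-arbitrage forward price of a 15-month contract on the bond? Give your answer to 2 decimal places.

PV(coupons) I = 1.69·e^(−0.0883·1/12) + 1.69·e^(−0.0883·5/12) + 1.69·e^(−0.0883·11/12)
I = 1.6776 + 1.6290 + 1.5586 = 4.8652
F = (S − I)·e^(rT) = (101.15 − 4.8652) · e^(0.0883·15/12)
= 96.2848 · e^0.110375 = 96.2848 × 1.116697 = €107.52

€107.52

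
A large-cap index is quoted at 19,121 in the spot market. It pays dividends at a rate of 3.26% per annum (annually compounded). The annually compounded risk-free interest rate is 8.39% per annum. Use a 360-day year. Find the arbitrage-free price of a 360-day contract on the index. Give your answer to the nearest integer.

F = S · (1+r)^T / (1+q)^T
= 19121 × 1.083900 / 1.032600 = 19121 × 1.049680
F = 20,071

20,071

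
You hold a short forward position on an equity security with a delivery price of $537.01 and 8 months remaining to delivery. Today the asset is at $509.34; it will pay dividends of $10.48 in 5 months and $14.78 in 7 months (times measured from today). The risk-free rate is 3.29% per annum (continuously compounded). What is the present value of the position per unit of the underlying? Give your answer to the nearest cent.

$40.86

PV(remaining dividends) I = 10.48·e^(−0.0329·5/12) + 14.78·e^(−0.0329·7/12) = 24.8364
Current forward F = (S − I)·e^(rT) = (509.34 − 24.8364)·e^(0.0329·8/12) = 484.5036 × 1.022176 = 495.2480
Value (long) = (F − K)·e^(−rT) = (495.2480 − 537.01) × 0.978305 = -40.8560
Short position value = −(long value) = $40.86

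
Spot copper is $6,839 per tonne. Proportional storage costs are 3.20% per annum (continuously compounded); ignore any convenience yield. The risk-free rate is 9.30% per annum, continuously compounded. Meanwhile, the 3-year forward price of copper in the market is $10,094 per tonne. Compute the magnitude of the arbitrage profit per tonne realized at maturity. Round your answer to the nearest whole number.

Fair forward: F* = S·e^(carry·T), with carry = (r + u) = 0.0930 + 0.0320 = 0.1250
F* = 6839 · e^(0.1250 × 3) = 6839 · e^0.375000 = 6839 × 1.454991 = $9950.6834
Market $10094 > fair $9950.6834: forward overpriced → cash-and-carry (buy spot, short the forward).
At maturity, profit = |F_mkt − F*| = |10094 − 9950.6834| = $143 per tonne

$143 per tonne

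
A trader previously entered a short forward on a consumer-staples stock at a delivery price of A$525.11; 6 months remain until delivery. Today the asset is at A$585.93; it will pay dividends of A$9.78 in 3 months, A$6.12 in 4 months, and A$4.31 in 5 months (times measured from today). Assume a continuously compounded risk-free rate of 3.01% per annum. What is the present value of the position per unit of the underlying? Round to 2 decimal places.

PV(remaining dividends) I = 9.78·e^(−0.0301·3/12) + 6.12·e^(−0.0301·4/12) + 4.31·e^(−0.0301·5/12) = 20.0219
Current forward F = (S − I)·e^(rT) = (585.93 − 20.0219)·e^(0.0301·6/12) = 565.9081 × 1.015164 = 574.4895
Value (long) = (F − K)·e^(−rT) = (574.4895 − 525.11) × 0.985063 = 48.6419
Short position value = −(long value) = -A$48.64

-A$48.64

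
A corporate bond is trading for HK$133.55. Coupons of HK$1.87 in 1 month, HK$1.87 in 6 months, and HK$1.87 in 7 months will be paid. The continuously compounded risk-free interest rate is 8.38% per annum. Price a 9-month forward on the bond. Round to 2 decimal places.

HK$136.43

PV(coupons) I = 1.87·e^(−0.0838·1/12) + 1.87·e^(−0.0838·6/12) + 1.87·e^(−0.0838·7/12)
I = 1.8570 + 1.7933 + 1.7808 = 5.4311
F = (S − I)·e^(rT) = (133.55 − 5.4311) · e^(0.0838·9/12)
= 128.1189 · e^0.062850 = 128.1189 × 1.064867 = HK$136.43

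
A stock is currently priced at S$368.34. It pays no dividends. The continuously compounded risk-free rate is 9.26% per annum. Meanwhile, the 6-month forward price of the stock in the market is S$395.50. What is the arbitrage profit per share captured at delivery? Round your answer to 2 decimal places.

Fair forward: F* = S·e^(carry·T), with carry = r = 0.0926
F* = 368.34 · e^(0.0926 × 6/12) = 368.34 · e^0.046300 = 368.34 × 1.047389 = S$385.7953
Market S$395.50 > fair S$385.7953: forward overpriced → cash-and-carry (buy spot, short the forward).
At maturity, profit = |F_mkt − F*| = |395.50 − 385.7953| = S$9.70 per share

S$9.70 per share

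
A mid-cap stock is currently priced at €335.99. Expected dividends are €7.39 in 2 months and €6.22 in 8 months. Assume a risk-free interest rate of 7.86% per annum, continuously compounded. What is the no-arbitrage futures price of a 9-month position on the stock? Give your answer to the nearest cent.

PV(dividends) I = 7.39·e^(−0.0786·2/12) + 6.22·e^(−0.0786·8/12)
I = 7.2938 + 5.9025 = 13.1963
F = (S − I)·e^(rT) = (335.99 − 13.1963) · e^(0.0786·9/12)
= 322.7937 · e^0.058950 = 322.7937 × 1.060722 = €342.39

€342.39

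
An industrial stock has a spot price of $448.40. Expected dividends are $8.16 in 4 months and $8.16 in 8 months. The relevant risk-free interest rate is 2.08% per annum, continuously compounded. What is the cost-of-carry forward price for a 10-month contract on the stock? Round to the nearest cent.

PV(dividends) I = 8.16·e^(−0.0208·4/12) + 8.16·e^(−0.0208·8/12)
I = 8.1036 + 8.0476 = 16.1512
F = (S − I)·e^(rT) = (448.40 − 16.1512) · e^(0.0208·10/12)
= 432.2488 · e^0.017333 = 432.2488 × 1.017484 = $439.81

$439.81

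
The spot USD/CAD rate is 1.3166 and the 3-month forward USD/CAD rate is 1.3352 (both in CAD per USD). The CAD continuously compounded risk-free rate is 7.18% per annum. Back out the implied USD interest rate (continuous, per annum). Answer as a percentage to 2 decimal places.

F = S·e^((r_CAD − r_USD)T) ⇒ r_USD = r_CAD − ln(F/S)/T
ln(1.3352/1.3166) = 0.014028; /(3/12) = 0.056112
r_USD = 0.0718 − 0.056112 = 0.015688
r_USD = 1.57%

1.57%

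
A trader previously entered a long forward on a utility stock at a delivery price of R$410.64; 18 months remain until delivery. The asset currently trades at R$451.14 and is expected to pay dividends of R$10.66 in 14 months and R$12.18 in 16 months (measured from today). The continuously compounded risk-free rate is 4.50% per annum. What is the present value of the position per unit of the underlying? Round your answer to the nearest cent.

PV(remaining dividends) I = 10.66·e^(−0.0450·14/12) + 12.18·e^(−0.0450·16/12) = 21.5855
Current forward F = (S − I)·e^(rT) = (451.14 − 21.5855)·e^(0.0450·18/12) = 429.5545 × 1.069830 = 459.5503
Value (long) = (F − K)·e^(−rT) = (459.5503 − 410.64) × 0.934728 = 45.7178
Value = R$45.72

R$45.72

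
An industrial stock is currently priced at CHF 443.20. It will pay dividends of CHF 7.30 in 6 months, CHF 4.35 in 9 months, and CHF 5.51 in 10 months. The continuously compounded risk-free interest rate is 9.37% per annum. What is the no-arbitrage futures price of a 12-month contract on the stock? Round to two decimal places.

CHF 469.04

PV(dividends) I = 7.30·e^(−0.0937·6/12) + 4.35·e^(−0.0937·9/12) + 5.51·e^(−0.0937·10/12)
I = 6.9659 + 4.0548 + 5.0961 = 16.1168
F = (S − I)·e^(rT) = (443.20 − 16.1168) · e^(0.0937·12/12)
= 427.0832 · e^0.093700 = 427.0832 × 1.098230 = CHF 469.04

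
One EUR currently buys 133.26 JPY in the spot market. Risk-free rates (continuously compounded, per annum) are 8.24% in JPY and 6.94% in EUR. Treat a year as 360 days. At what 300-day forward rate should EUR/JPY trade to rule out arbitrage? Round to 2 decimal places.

134.71

F = S·e^((r_JPY − r_EUR)T) = 133.26 · e^((0.0824 − 0.0694) × 300/360)
= 133.26 · e^0.010833 = 133.26 × 1.010892
F = 134.71 JPY per EUR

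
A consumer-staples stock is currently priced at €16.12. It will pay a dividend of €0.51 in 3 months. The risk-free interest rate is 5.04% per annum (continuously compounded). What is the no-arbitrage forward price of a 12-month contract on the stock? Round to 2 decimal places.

€16.42

PV(dividends) I = 0.51·e^(−0.0504·3/12)
I = 0.5036
F = (S − I)·e^(rT) = (16.12 − 0.5036) · e^(0.0504·12/12)
= 15.6164 · e^0.050400 = 15.6164 × 1.051692 = €16.42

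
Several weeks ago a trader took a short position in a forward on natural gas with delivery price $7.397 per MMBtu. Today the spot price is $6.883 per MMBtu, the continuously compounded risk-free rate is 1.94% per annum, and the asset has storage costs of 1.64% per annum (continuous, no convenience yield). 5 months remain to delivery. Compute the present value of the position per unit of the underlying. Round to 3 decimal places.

$0.407 per MMBtu

Current fair forward for the remaining 5 months: F = S·e^((r + u)·T), (r + u) = 0.0194 + 0.0164 = 0.0358
F = 6.883 · e^(0.0358 × 5/12) = 6.883 × 1.015028 = 6.9864
Value of long forward = (F − K)·e^(−rT) = (6.9864 − 7.397) · e^(−0.0194·5/12)
= -0.4106 × 0.991949 = -0.407
Short position value = −(long value) = $0.407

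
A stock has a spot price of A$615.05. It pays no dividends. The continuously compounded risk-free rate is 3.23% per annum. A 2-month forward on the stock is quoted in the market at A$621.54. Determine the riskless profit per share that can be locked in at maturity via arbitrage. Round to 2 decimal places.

A$3.17 per share

Fair forward: F* = S·e^(carry·T), with carry = r = 0.0323
F* = 615.05 · e^(0.0323 × 2/12) = 615.05 · e^0.005383 = 615.05 × 1.005398 = A$618.3700
Market A$621.54 > fair A$618.3700: forward overpriced → cash-and-carry (buy spot, short the forward).
At maturity, profit = |F_mkt − F*| = |621.54 − 618.3700| = A$3.17 per share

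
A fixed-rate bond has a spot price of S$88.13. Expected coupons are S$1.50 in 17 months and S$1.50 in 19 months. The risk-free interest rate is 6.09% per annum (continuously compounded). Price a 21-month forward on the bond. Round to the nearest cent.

S$95.00

PV(coupons) I = 1.50·e^(−0.0609·17/12) + 1.50·e^(−0.0609·19/12)
I = 1.3760 + 1.3621 = 2.7381
F = (S − I)·e^(rT) = (88.13 − 2.7381) · e^(0.0609·21/12)
= 85.3919 · e^0.106575 = 85.3919 × 1.112461 = S$95.00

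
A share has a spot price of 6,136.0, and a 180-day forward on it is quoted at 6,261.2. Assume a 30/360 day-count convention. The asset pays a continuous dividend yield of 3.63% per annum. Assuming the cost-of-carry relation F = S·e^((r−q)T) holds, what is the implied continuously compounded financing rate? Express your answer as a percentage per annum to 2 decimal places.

From F = S·e^((r−q)T): (r − q) = ln(F/S)/T
ln(6261.2/6136.0) = ln(1.020404) = 0.020199
(r − q) = 0.020199 / (180/360) = 0.040398
r = ln(F/S)/T + q = 0.040398 + 0.0363 = 0.076698
r = 7.67%

7.67%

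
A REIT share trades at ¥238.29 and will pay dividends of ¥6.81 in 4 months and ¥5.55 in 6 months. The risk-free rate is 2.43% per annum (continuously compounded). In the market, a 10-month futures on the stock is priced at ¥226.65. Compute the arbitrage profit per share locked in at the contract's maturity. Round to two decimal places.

PV(dividends) I = 6.81·e^(−0.0243·4/12) + 5.55·e^(−0.0243·6/12) = 12.2380
Fair futures F* = (S − I)·e^(rT) = (238.29 − 12.2380)·e^0.020250 = 226.0520 × 1.020456 = 230.6761
Market ¥226.65 < fair 230.6761: forward underpriced → reverse cash-and-carry (short the stock, invest proceeds at r, pay the dividends, go long the forward).
Profit at T = |F_mkt − F*| = |226.65 − 230.6761| = ¥4.03 per share

¥4.03 per share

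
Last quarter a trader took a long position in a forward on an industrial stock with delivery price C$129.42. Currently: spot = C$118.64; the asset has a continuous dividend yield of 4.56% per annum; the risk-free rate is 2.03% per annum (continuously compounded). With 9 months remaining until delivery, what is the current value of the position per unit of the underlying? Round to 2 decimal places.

Current fair forward for the remaining 9 months: F = S·e^((r − q)·T), (r − q) = 0.0203 − 0.0456 = -0.0253
F = 118.64 · e^(-0.0253 × 9/12) = 118.64 × 0.981204 = 116.4100
Value of long forward = (F − K)·e^(−rT) = (116.4100 − 129.42) · e^(−0.0203·9/12)
= -13.0100 × 0.984890 = -12.81

-C$12.81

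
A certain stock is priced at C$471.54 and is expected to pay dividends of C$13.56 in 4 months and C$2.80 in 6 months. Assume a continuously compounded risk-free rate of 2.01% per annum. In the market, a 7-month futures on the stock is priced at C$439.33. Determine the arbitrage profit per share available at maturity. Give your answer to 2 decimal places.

C$21.34 per share

PV(dividends) I = 13.56·e^(−0.0201·4/12) + 2.80·e^(−0.0201·6/12) = 16.2415
Fair futures F* = (S − I)·e^(rT) = (471.54 − 16.2415)·e^0.011725 = 455.2985 × 1.011794 = 460.6683
Market C$439.33 < fair 460.6683: forward underpriced → reverse cash-and-carry (short the stock, invest proceeds at r, pay the dividends, go long the forward).
Profit at T = |F_mkt − F*| = |439.33 − 460.6683| = C$21.34 per share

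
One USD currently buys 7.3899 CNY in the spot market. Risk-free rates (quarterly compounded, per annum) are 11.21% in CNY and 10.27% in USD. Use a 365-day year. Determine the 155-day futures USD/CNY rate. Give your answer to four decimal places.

7.4187

By covered interest parity, F = S · (1+r_CNY/4)^(4T) / (1+r_USD/4)^(4T)
= 7.3899 × 1.048069 / 1.044002 = 7.3899 × 1.003896
F = 7.4187 CNY per USD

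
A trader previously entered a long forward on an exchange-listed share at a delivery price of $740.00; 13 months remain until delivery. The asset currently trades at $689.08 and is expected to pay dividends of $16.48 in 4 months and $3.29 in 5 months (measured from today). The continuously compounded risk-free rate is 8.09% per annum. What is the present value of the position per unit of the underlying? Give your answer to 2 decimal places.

-$8.05

PV(remaining dividends) I = 16.48·e^(−0.0809·4/12) + 3.29·e^(−0.0809·5/12) = 19.2225
Current forward F = (S − I)·e^(rT) = (689.08 − 19.2225)·e^(0.0809·13/12) = 669.8575 × 1.091597 = 731.2144
Value (long) = (F − K)·e^(−rT) = (731.2144 − 740.00) × 0.916089 = -8.0484
Value = -$8.05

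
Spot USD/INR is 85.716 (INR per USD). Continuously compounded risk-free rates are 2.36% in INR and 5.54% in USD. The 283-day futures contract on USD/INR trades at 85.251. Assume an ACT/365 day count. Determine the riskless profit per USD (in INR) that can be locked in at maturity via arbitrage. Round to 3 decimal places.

1.623 per USD (in INR)

Fair futures: F* = S·e^(carry·T), with carry = (r_INR − r_USD) = 0.0236 − 0.0554 = -0.0318
F* = 85.716 · e^(-0.0318 × 283/365) = 85.716 · e^-0.024656 = 85.716 × 0.975645 = 83.6284
Market 85.251 > fair 83.6284: forward overpriced → cash-and-carry (buy spot, short the forward).
At maturity, profit = |F_mkt − F*| = |85.251 − 83.6284| = 1.623 per USD (in INR)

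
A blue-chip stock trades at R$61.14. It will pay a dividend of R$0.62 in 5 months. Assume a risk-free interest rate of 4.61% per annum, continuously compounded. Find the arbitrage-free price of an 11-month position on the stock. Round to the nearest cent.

PV(dividends) I = 0.62·e^(−0.0461·5/12)
I = 0.6082
F = (S − I)·e^(rT) = (61.14 − 0.6082) · e^(0.0461·11/12)
= 60.5318 · e^0.042258 = 60.5318 × 1.043164 = R$63.14

R$63.14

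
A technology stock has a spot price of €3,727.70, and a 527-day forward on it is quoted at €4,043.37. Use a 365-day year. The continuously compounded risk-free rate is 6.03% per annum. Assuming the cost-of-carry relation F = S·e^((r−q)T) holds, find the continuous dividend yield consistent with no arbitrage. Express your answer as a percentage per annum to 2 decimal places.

From F = S·e^((r−q)T): (r − q) = ln(F/S)/T
ln(4043.37/3727.70) = ln(1.084682) = 0.081287
(r − q) = 0.081287 / (527/365) = 0.056299
q = r − ln(F/S)/T = 0.0603 − 0.056299 = 0.004001
q = 0.40%

0.40%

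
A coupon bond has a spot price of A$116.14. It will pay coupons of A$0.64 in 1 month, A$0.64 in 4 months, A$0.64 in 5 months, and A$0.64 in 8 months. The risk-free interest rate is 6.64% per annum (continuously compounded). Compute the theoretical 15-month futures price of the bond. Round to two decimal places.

A$123.48

PV(coupons) I = 0.64·e^(−0.0664·1/12) + 0.64·e^(−0.0664·4/12) + 0.64·e^(−0.0664·5/12) + 0.64·e^(−0.0664·8/12)
I = 0.6365 + 0.6260 + 0.6225 + 0.6123 = 2.4973
F = (S − I)·e^(rT) = (116.14 − 2.4973) · e^(0.0664·15/12)
= 113.6427 · e^0.083000 = 113.6427 × 1.086542 = A$123.48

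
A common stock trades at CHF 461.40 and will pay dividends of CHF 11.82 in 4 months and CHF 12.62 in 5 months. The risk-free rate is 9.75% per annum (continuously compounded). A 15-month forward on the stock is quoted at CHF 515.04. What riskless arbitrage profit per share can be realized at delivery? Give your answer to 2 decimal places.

CHF 20.45 per share

PV(dividends) I = 11.82·e^(−0.0975·4/12) + 12.62·e^(−0.0975·5/12) = 23.5596
Fair forward F* = (S − I)·e^(rT) = (461.40 − 23.5596)·e^0.121875 = 437.8404 × 1.129613 = 494.5902
Market CHF 515.04 > fair 494.5902: forward overpriced → cash-and-carry (borrow at r, buy the stock and collect the dividends, short the forward).
Profit at T = |F_mkt − F*| = |515.04 − 494.5902| = CHF 20.45 per share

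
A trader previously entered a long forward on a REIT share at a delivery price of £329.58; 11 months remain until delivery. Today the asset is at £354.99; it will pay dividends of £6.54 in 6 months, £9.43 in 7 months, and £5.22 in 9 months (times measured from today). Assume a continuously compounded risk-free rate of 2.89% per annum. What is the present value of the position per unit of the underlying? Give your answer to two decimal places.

£13.20

PV(remaining dividends) I = 6.54·e^(−0.0289·6/12) + 9.43·e^(−0.0289·7/12) + 5.22·e^(−0.0289·9/12) = 20.8266
Current forward F = (S − I)·e^(rT) = (354.99 − 20.8266)·e^(0.0289·11/12) = 334.1634 × 1.026846 = 343.1344
Value (long) = (F − K)·e^(−rT) = (343.1344 − 329.58) × 0.973856 = 13.2000
Value = £13.20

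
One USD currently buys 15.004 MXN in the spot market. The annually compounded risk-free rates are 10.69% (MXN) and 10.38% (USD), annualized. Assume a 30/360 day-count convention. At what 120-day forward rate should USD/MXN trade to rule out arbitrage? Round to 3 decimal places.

By covered interest parity, F = S · (1+r_MXN)^T / (1+r_USD)^T
= 15.004 × 1.034434 / 1.033467 = 15.004 × 1.000936
F = 15.018 MXN per USD

15.018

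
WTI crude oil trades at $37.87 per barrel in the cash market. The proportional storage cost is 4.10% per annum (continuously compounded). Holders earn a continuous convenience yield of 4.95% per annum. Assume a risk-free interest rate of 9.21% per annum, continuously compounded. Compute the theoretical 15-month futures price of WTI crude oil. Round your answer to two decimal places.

$42.04 per barrel

Net carry = r + u − y = 0.0921 + 0.0410 − 0.0495 = 0.0836
F = S·e^((r+u−y)T) = 37.87 · e^(0.0836 × 15/12) = 37.87 · e^0.104500
= 37.87 × 1.110155 = $42.04 per barrel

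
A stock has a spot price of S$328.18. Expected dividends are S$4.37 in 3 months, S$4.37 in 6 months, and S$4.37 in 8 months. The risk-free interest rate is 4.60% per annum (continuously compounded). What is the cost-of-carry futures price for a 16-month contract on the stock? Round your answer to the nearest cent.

PV(dividends) I = 4.37·e^(−0.0460·3/12) + 4.37·e^(−0.0460·6/12) + 4.37·e^(−0.0460·8/12)
I = 4.3200 + 4.2706 + 4.2380 = 12.8286
F = (S − I)·e^(rT) = (328.18 − 12.8286) · e^(0.0460·16/12)
= 315.3514 · e^0.061333 = 315.3514 × 1.063253 = S$335.30

S$335.30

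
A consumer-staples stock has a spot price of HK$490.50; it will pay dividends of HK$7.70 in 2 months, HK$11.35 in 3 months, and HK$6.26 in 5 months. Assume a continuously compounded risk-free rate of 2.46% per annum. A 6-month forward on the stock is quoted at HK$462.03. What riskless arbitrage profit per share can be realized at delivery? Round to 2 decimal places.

PV(dividends) I = 7.70·e^(−0.0246·2/12) + 11.35·e^(−0.0246·3/12) + 6.26·e^(−0.0246·5/12) = 25.1451
Fair forward F* = (S − I)·e^(rT) = (490.50 − 25.1451)·e^0.012300 = 465.3549 × 1.012376 = 471.1141
Market HK$462.03 < fair 471.1141: forward underpriced → reverse cash-and-carry (short the stock, invest proceeds at r, pay the dividends, go long the forward).
Profit at T = |F_mkt − F*| = |462.03 − 471.1141| = HK$9.08 per share

HK$9.08 per share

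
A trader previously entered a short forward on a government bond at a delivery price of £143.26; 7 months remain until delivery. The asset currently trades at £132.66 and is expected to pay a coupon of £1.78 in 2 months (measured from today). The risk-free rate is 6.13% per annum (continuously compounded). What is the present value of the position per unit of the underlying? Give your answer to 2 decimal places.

PV(remaining coupons) I = 1.78·e^(−0.0613·2/12) = 1.7619
Current forward F = (S − I)·e^(rT) = (132.66 − 1.7619)·e^(0.0613·7/12) = 130.8981 × 1.036405 = 135.6634
Value (long) = (F − K)·e^(−rT) = (135.6634 − 143.26) × 0.964873 = -7.3298
Short position value = −(long value) = £7.33

£7.33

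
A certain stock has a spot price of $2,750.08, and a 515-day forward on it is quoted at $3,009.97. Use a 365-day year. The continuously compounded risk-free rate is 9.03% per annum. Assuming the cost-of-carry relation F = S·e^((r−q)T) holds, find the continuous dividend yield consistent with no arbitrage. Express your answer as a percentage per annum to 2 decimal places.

2.63%

From F = S·e^((r−q)T): (r − q) = ln(F/S)/T
ln(3009.97/2750.08) = ln(1.094503) = 0.090300
(r − q) = 0.090300 / (515/365) = 0.063999
q = r − ln(F/S)/T = 0.0903 − 0.063999 = 0.026301
q = 2.63%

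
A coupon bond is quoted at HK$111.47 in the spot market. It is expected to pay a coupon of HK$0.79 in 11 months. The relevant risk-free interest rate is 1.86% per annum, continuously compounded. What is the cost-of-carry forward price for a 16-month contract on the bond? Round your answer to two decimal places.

HK$113.47

PV(coupons) I = 0.79·e^(−0.0186·11/12)
I = 0.7766
F = (S − I)·e^(rT) = (111.47 − 0.7766) · e^(0.0186·16/12)
= 110.6934 · e^0.024800 = 110.6934 × 1.025110 = HK$113.47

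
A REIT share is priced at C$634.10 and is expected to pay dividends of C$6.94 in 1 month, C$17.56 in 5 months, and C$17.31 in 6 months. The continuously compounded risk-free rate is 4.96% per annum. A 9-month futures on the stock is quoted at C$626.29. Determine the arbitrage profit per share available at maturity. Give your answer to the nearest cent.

C$10.71 per share

PV(dividends) I = 6.94·e^(−0.0496·1/12) + 17.56·e^(−0.0496·5/12) + 17.31·e^(−0.0496·6/12) = 40.9982
Fair futures F* = (S − I)·e^(rT) = (634.10 − 40.9982)·e^0.037200 = 593.1018 × 1.037901 = 615.5810
Market C$626.29 > fair 615.5810: forward overpriced → cash-and-carry (borrow at r, buy the stock and collect the dividends, short the forward).
Profit at T = |F_mkt − F*| = |626.29 − 615.5810| = C$10.71 per share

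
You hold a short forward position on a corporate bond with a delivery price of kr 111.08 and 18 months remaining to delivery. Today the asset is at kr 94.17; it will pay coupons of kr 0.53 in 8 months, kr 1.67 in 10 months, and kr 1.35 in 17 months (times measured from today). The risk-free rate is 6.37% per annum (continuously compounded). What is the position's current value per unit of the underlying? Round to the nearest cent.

PV(remaining coupons) I = 0.53·e^(−0.0637·8/12) + 1.67·e^(−0.0637·10/12) + 1.35·e^(−0.0637·17/12) = 3.3251
Current forward F = (S − I)·e^(rT) = (94.17 − 3.3251)·e^(0.0637·18/12) = 90.8449 × 1.100264 = 99.9534
Value (long) = (F − K)·e^(−rT) = (99.9534 − 111.08) × 0.908873 = -10.1127
Short position value = −(long value) = kr 10.11

kr 10.11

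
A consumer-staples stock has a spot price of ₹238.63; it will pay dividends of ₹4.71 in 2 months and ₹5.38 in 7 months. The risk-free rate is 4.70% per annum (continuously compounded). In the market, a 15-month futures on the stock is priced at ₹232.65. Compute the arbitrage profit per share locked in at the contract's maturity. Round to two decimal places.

₹9.91 per share

PV(dividends) I = 4.71·e^(−0.0470·2/12) + 5.38·e^(−0.0470·7/12) = 9.9078
Fair futures F* = (S − I)·e^(rT) = (238.63 − 9.9078)·e^0.058750 = 228.7222 × 1.060510 = 242.5622
Market ₹232.65 < fair 242.5622: forward underpriced → reverse cash-and-carry (short the stock, invest proceeds at r, pay the dividends, go long the forward).
Profit at T = |F_mkt − F*| = |232.65 − 242.5622| = ₹9.91 per share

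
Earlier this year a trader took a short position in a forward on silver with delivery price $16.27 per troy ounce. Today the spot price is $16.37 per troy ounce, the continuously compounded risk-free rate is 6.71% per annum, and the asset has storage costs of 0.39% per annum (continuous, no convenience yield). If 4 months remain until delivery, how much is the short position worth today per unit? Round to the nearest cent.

Current fair forward for the remaining 4 months: F = S·e^((r + u)·T), (r + u) = 0.0671 + 0.0039 = 0.0710
F = 16.37 · e^(0.0710 × 4/12) = 16.37 × 1.023949 = 16.7620
Value of long forward = (F − K)·e^(−rT) = (16.7620 − 16.27) · e^(−0.0671·4/12)
= 0.4920 × 0.977882 = 0.48
Short position value = −(long value) = -$0.48

-$0.48 per troy ounce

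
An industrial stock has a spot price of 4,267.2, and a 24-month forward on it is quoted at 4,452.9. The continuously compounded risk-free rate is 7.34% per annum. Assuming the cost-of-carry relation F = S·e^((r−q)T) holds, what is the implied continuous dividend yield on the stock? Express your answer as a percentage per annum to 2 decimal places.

From F = S·e^((r−q)T): (r − q) = ln(F/S)/T
ln(4452.9/4267.2) = ln(1.043518) = 0.042598
(r − q) = 0.042598 / (24/12) = 0.021299
q = r − ln(F/S)/T = 0.0734 − 0.021299 = 0.052101
q = 5.21%

5.21%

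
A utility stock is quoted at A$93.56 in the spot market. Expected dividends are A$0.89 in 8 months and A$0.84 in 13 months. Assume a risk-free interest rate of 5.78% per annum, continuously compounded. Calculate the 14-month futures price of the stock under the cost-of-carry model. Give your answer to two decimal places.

A$98.33

PV(dividends) I = 0.89·e^(−0.0578·8/12) + 0.84·e^(−0.0578·13/12)
I = 0.8564 + 0.7890 = 1.6454
F = (S − I)·e^(rT) = (93.56 − 1.6454) · e^(0.0578·14/12)
= 91.9146 · e^0.067433 = 91.9146 × 1.069759 = A$98.33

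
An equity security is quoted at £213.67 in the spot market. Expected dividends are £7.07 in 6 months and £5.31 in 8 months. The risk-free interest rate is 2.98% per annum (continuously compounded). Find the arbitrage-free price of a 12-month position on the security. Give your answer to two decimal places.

£207.59

PV(dividends) I = 7.07·e^(−0.0298·6/12) + 5.31·e^(−0.0298·8/12)
I = 6.9654 + 5.2055 = 12.1709
F = (S − I)·e^(rT) = (213.67 − 12.1709) · e^(0.0298·12/12)
= 201.4991 · e^0.029800 = 201.4991 × 1.030248 = £207.59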